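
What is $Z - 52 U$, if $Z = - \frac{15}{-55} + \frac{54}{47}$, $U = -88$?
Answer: $\frac{2366527}{517} \approx 4577.4$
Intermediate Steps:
$Z = \frac{735}{517}$ ($Z = \left(-15\right) \left(- \frac{1}{55}\right) + 54 \cdot \frac{1}{47} = \frac{3}{11} + \frac{54}{47} = \frac{735}{517} \approx 1.4217$)
$Z - 52 U = \frac{735}{517} - -4576 = \frac{735}{517} + 4576 = \frac{2366527}{517}$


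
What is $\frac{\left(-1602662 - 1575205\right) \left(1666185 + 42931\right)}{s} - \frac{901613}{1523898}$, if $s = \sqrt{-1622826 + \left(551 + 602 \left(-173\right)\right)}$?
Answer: $- \frac{901613}{1523898} + \frac{5431343335572 i \sqrt{1726421}}{1726421} \approx -0.59165 + 4.1337 \cdot 10^{9} i$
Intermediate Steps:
$s = i \sqrt{1726421}$ ($s = \sqrt{-1622826 + \left(551 - 104146\right)} = \sqrt{-1622826 - 103595} = \sqrt{-1726421} = i \sqrt{1726421} \approx 1313.9 i$)
$\frac{\left(-1602662 - 1575205\right) \left(1666185 + 42931\right)}{s} - \frac{901613}{1523898} = \frac{\left(-1602662 - 1575205\right) \left(1666185 + 42931\right)}{i \sqrt{1726421}} - \frac{901613}{1523898} = \left(-3177867\right) 1709116 \left(- \frac{i \sqrt{1726421}}{1726421}\right) - \frac{901613}{1523898} = - 5431343335572 \left(- \frac{i \sqrt{1726421}}{1726421}\right) - \frac{901613}{1523898} = \frac{5431343335572 i \sqrt{1726421}}{1726421} - \frac{901613}{1523898} = - \frac{901613}{1523898} + \frac{5431343335572 i \sqrt{1726421}}{1726421}$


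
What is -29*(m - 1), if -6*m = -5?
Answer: 29/6 ≈ 4.8333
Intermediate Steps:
m = 5/6 (m = -1/6*(-5) = 5/6 ≈ 0.83333)
-29*(m - 1) = -29*(5/6 - 1) = -29*(-1/6) = 29/6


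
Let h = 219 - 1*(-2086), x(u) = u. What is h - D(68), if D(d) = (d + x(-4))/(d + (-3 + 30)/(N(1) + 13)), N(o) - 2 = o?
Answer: 2569051/1115 ≈ 2304.1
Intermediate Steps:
N(o) = 2 + o
h = 2305 (h = 219 + 2086 = 2305)
D(d) = (-4 + d)/(27/16 + d) (D(d) = (d - 4)/(d + (-3 + 30)/((2 + 1) + 13)) = (-4 + d)/(d + 27/(3 + 13)) = (-4 + d)/(d + 27/16) = (-4 + d)/(27/16 + d))
h - D(68) = 2305 - 16*(-4 + 68)/(27 + 16*68) = 2305 - 16*64/(27 + 1088) = 2305 - 16*64/1115 = 2305 - 1*1024/1115 = 2305 - 1024/1115 = 2569051/1115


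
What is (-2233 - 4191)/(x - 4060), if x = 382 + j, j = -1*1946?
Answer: 803/703 ≈ 1.1422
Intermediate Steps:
j = -1946
x = -1564 (x = 382 - 1946 = -1564)
(-2233 - 4191)/(x - 4060) = (-2233 - 4191)/(-1564 - 4060) = -6424/(-5624) = -6424*(-1/5624) = 803/703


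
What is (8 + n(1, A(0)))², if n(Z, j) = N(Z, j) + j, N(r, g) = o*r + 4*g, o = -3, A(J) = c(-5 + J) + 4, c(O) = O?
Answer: 0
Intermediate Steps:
A(J) = -1 + J (A(J) = (-5 + J) + 4 = -1 + J)
N(r, g) = -3*r + 4*g
n(Z, j) = -3*Z + 5*j (n(Z, j) = (-3*Z + 4*j) + j = -3*Z + 5*j)
(8 + n(1, A(0)))² = (8 + (-3*1 + 5*(-1 + 0)))² = (8 + (-3 + 5*(-1)))² = (8 + (-3 - 5))² = (8 - 8)² = 0² = 0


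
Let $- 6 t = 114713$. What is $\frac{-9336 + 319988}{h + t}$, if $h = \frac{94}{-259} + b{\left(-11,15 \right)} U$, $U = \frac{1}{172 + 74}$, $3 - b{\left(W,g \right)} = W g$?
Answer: $- \frac{19792881528}{1218116959} \approx -16.249$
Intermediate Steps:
$t = - \frac{114713}{6}$ ($t = \left(- \frac{1}{6}\right) 114713 = - \frac{114713}{6} \approx -19119.0$)
$b{\left(W,g \right)} = 3 - W g$
$U = \frac{1}{246} \approx 0.004065$
$h = \frac{3398}{10619}$ ($h = \frac{94}{-259} + \left(3 - \left(-11\right) 15\right) \frac{1}{246} = 94 \left(- \frac{1}{259}\right) + \left(3 + 165\right) \frac{1}{246} = - \frac{94}{259} + 168 \cdot \frac{1}{246} = - \frac{94}{259} + \frac{28}{41} = \frac{3398}{10619} \approx 0.31999$)
$\frac{-9336 + 319988}{h + t} = \frac{-9336 + 319988}{\frac{3398}{10619} - \frac{114713}{6}} = \frac{310652}{- \frac{1218116959}{63714}} = 310652 \left(- \frac{63714}{1218116959}\right) = - \frac{19792881528}{1218116959}$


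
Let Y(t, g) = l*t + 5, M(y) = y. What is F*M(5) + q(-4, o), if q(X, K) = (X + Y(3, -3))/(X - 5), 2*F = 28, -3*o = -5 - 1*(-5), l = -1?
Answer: 632/9 ≈ 70.222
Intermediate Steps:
o = 0 (o = -(-5 - 1*(-5))/3 = -(-5 + 5)/3 = -1/3*0 = 0)
Y(t, g) = 5 - t (Y(t, g) = -t + 5 = 5 - t)
F = 14 (F = (1/2)*28 = 14)
q(X, K) = (2 + X)/(-5 + X) (q(X, K) = (X + (5 - 1*3))/(X - 5) = (X + (5 - 3))/(-5 + X) = (X + 2)/(-5 + X) = (2 + X)/(-5 + X))
F*M(5) + q(-4, o) = 14*5 + (2 - 4)/(-5 - 4) = 70 - 2/(-9) = 70 - 1/9*(-2) = 70 + 2/9 = 632/9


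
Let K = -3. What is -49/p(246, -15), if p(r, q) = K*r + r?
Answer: 49/492 ≈ 0.099594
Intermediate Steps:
p(r, q) = -2*r (p(r, q) = -3*r + r = -2*r)
-49/p(246, -15) = -49/((-2*246)) = -49/(-492) = -49*(-1/492) = 49/492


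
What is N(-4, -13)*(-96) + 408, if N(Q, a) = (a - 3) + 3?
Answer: 1656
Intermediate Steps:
N(Q, a) = a (N(Q, a) = (-3 + a) + 3 = a)
N(-4, -13)*(-96) + 408 = -13*(-96) + 408 = 1248 + 408 = 1656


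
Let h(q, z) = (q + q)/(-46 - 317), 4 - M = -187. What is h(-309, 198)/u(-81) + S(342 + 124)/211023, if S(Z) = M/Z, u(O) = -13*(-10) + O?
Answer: 20258496347/583038401022 ≈ 0.034746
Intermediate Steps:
M = 191 (M = 4 - 1*(-187) = 4 + 187 = 191)
u(O) = 130 + O
S(Z) = 191/Z
h(q, z) = -2*q/363 (h(q, z) = (2*q)/(-363) = (2*q)*(-1/363) = -2*q/363)
h(-309, 198)/u(-81) + S(342 + 124)/211023 = (-2/363*(-309))/(130 - 81) + (191/(342 + 124))/211023 = (206/121)/49 + (191/466)*(1/211023) = (206/121)*(1/49) + (191*(1/466))*(1/211023) = 206/5929 + (191/466)*(1/211023) = 206/5929 + 191/98336718 = 20258496347/583038401022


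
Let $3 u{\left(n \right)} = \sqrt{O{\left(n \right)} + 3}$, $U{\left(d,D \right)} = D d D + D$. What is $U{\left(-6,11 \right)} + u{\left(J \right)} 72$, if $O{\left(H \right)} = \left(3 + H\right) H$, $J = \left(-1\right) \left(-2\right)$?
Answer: $-715 + 24 \sqrt{13} \approx -628.47$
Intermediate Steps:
$J = 2$
$O{\left(H \right)} = H \left(3 + H\right)$
$U{\left(d,D \right)} = D + d D^{2}$ ($U{\left(d,D \right)} = d D^{2} + D = D + d D^{2}$)
$u{\left(n \right)} = \frac{\sqrt{3 + n \left(3 + n\right)}}{3}$ ($u{\left(n \right)} = \frac{\sqrt{n \left(3 + n\right) + 3}}{3} = \frac{\sqrt{3 + n \left(3 + n\right)}}{3}$)
$U{\left(-6,11 \right)} + u{\left(J \right)} 72 = 11 \left(1 + 11 \left(-6\right)\right) + \frac{\sqrt{3 + 2 \left(3 + 2\right)}}{3} \cdot 72 = 11 \left(1 - 66\right) + \frac{\sqrt{3 + 2 \cdot 5}}{3} \cdot 72 = 11 \left(-65\right) + \frac{\sqrt{3 + 10}}{3} \cdot 72 = -715 + \frac{\sqrt{13}}{3} \cdot 72 = -715 + 24 \sqrt{13}$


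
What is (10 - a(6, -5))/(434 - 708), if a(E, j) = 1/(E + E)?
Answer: -119/3288 ≈ -0.036192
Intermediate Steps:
a(E, j) = 1/(2*E)
(10 - a(6, -5))/(434 - 708) = (10 - 1/(2*6))/(434 - 708) = (10 - 1/(2*6))/(-274) = (10 - 1*1/12)*(-1/274) = (10 - 1/12)*(-1/274) = (119/12)*(-1/274) = -119/3288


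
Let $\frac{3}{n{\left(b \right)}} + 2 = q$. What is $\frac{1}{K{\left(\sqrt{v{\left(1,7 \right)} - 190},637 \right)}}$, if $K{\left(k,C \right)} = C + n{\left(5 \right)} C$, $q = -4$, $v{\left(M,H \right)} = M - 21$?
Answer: $\frac{2}{637} \approx 0.0031397$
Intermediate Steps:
$v{\left(M,H \right)} = -21 + M$
$n{\left(b \right)} = - \frac{1}{2}$ ($n{\left(b \right)} = \frac{3}{-2 - 4} = \frac{3}{-6} = 3 \left(- \frac{1}{6}\right) = - \frac{1}{2}$)
$K{\left(k,C \right)} = \frac{C}{2}$ ($K{\left(k,C \right)} = C - \frac{C}{2} = \frac{C}{2}$)
$\frac{1}{K{\left(\sqrt{v{\left(1,7 \right)} - 190},637 \right)}} = \frac{1}{\frac{1}{2} \cdot 637} = \frac{1}{\frac{637}{2}} = \frac{2}{637}$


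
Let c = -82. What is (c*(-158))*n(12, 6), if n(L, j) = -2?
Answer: -25912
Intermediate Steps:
(c*(-158))*n(12, 6) = -82*(-158)*(-2) = 12956*(-2) = -25912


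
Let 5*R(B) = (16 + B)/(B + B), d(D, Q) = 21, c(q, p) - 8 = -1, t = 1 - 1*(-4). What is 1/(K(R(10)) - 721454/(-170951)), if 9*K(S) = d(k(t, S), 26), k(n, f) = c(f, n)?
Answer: 512853/3361019 ≈ 0.15259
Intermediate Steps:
t = 5 (t = 1 + 4 = 5)
c(q, p) = 7 (c(q, p) = 8 - 1 = 7)
k(n, f) = 7
R(B) = (16 + B)/(10*B) (R(B) = ((16 + B)/(B + B))/5 = ((16 + B)/((2*B)))/5 = ((16 + B)*(1/(2*B)))/5 = ((16 + B)/(2*B))/5 = (16 + B)/(10*B))
K(S) = 7/3 (K(S) = (1/9)*21 = 7/3)
1/(K(R(10)) - 721454/(-170951)) = 1/(7/3 - 721454/(-170951)) = 1/(7/3 - 721454*(-1/170951)) = 1/(7/3 + 721454/170951) = 1/(3361019/512853) = 512853/3361019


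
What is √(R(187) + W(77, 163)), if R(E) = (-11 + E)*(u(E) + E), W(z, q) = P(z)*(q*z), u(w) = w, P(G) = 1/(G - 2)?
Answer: √14848053/15 ≈ 256.89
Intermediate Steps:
P(G) = 1/(-2 + G)
W(z, q) = q*z/(-2 + z) (W(z, q) = (q*z)/(-2 + z) = q*z/(-2 + z))
R(E) = 2*E*(-11 + E) (R(E) = (-11 + E)*(E + E) = (-11 + E)*(2*E) = 2*E*(-11 + E))
√(R(187) + W(77, 163)) = √(2*187*(-11 + 187) + 163*77/(-2 + 77)) = √(2*187*176 + 163*77/75) = √(65824 + 163*77*(1/75)) = √(65824 + 12551/75) = √(4949351/75) = √14848053/15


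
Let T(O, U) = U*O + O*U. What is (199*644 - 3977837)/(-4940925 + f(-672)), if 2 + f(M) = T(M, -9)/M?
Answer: 3849681/4940945 ≈ 0.77914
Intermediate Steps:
T(O, U) = 2*O*U (T(O, U) = O*U + O*U = 2*O*U)
f(M) = -20 (f(M) = -2 + (2*M*(-9))/M = -2 + (-18*M)/M = -2 - 18 = -20)
(199*644 - 3977837)/(-4940925 + f(-672)) = (199*644 - 3977837)/(-4940925 - 20) = (128156 - 3977837)/(-4940945) = -3849681*(-1/4940945) = 3849681/4940945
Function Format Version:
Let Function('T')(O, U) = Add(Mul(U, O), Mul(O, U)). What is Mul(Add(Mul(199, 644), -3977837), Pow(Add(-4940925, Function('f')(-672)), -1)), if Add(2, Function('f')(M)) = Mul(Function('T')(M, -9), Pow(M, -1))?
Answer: Rational(3849681, 4940945) ≈ 0.77914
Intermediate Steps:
Function('T')(O, U) = Mul(2, O, U) (Function('T')(O, U) = Add(Mul(O, U), Mul(O, U)) = Mul(2, O, U))
Function('f')(M) = -20 (Function('f')(M) = Add(-2, Mul(Mul(2, M, -9), Pow(M, -1))) = Add(-2, Mul(Mul(-18, M), Pow(M, -1))) = Add(-2, -18) = -20)
Mul(Add(Mul(199, 644), -3977837), Pow(Add(-4940925, Function('f')(-672)), -1)) = Mul(Add(Mul(199, 644), -3977837), Pow(Add(-4940925, -20), -1)) = Mul(Add(128156, -3977837), Pow(-4940945, -1)) = Mul(-3849681, Rational(-1, 4940945)) = Rational(3849681, 4940945)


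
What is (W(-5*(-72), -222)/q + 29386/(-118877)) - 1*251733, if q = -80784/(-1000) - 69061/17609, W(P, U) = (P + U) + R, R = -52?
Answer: -5062830086735505189/20111974266989 ≈ -2.5173e+5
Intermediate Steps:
W(P, U) = -52 + P + U (W(P, U) = (P + U) - 52 = -52 + P + U)
q = 169183057/2201125 (q = -80784*(-1/1000) - 69061*1/17609 = 10098/125 - 69061/17609 = 169183057/2201125 ≈ 76.862)
(W(-5*(-72), -222)/q + 29386/(-118877)) - 1*251733 = ((-52 - 5*(-72) - 222)/(169183057/2201125) + 29386/(-118877)) - 1*251733 = ((-52 + 360 - 222)*(2201125/169183057) + 29386*(-1/118877)) - 251733 = (86*(2201125/169183057) - 29386/118877) - 251733 = (189296750/169183057 - 29386/118877) - 251733 = 17531416436748/20111974266989 - 251733 = -5062830086735505189/20111974266989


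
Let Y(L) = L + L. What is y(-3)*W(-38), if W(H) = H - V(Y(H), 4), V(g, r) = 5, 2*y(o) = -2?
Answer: 43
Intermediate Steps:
Y(L) = 2*L
y(o) = -1 (y(o) = (1/2)*(-2) = -1)
W(H) = -5 + H (W(H) = H - 1*5 = H - 5 = -5 + H)
y(-3)*W(-38) = -(-5 - 38) = -1*(-43) = 43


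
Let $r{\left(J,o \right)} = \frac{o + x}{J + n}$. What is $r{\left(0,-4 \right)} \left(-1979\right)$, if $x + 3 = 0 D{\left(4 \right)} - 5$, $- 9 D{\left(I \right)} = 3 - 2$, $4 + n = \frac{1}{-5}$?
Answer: $- \frac{39580}{7} \approx -5654.3$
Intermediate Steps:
$n = - \frac{21}{5}$ ($n = -4 + \frac{1}{-5} = -4 - \frac{1}{5} = - \frac{21}{5} \approx -4.2$)
$D{\left(I \right)} = - \frac{1}{9}$ ($D{\left(I \right)} = - \frac{3 - 2}{9} = \left(- \frac{1}{9}\right) 1 = - \frac{1}{9}$)
$x = -8$ ($x = -3 + \left(0 \left(- \frac{1}{9}\right) - 5\right) = -3 + \left(0 - 5\right) = -3 - 5 = -8$)
$r{\left(J,o \right)} = \frac{-8 + o}{- \frac{21}{5} + J}$ ($r{\left(J,o \right)} = \frac{o - 8}{J - \frac{21}{5}} = \frac{-8 + o}{- \frac{21}{5} + J}$)
$r{\left(0,-4 \right)} \left(-1979\right) = \frac{5 \left(-8 - 4\right)}{-21 + 5 \cdot 0} \left(-1979\right) = 5 \frac{1}{-21 + 0} \left(-12\right) \left(-1979\right) = 5 \frac{1}{-21} \left(-12\right) \left(-1979\right) = 5 \left(- \frac{1}{21}\right) \left(-12\right) \left(-1979\right) = \frac{20}{7} \left(-1979\right) = - \frac{39580}{7}$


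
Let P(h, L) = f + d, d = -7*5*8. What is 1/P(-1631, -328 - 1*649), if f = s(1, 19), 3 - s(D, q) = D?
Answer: -1/278 ≈ -0.0035971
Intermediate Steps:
s(D, q) = 3 - D
d = -280 (d = -35*8 = -280)
f = 2 (f = 3 - 1*1 = 3 - 1 = 2)
P(h, L) = -278 (P(h, L) = 2 - 280 = -278)
1/P(-1631, -328 - 1*649) = 1/(-278) = -1/278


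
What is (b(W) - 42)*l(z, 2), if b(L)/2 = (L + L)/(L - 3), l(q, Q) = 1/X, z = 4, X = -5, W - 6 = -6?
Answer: 42/5 ≈ 8.4000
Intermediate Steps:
W = 0 (W = 6 - 6 = 0)
l(q, Q) = -⅕ (l(q, Q) = 1/(-5) = -⅕)
b(L) = 4*L/(-3 + L) (b(L) = 2*((L + L)/(L - 3)) = 2*((2*L)/(-3 + L)) = 2*(2*L/(-3 + L)) = 4*L/(-3 + L))
(b(W) - 42)*l(z, 2) = (4*0/(-3 + 0) - 42)*(-⅕) = (4*0/(-3) - 42)*(-⅕) = (4*0*(-⅓) - 42)*(-⅕) = (0 - 42)*(-⅕) = -42*(-⅕) = 42/5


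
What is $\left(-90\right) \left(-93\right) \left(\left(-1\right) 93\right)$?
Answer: $-778410$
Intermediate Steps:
$\left(-90\right) \left(-93\right) \left(\left(-1\right) 93\right) = 8370 \left(-93\right) = -778410$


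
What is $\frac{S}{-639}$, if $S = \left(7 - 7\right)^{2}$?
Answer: $0$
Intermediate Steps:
$S = 0$ ($S = 0^{2} = 0$)
$\frac{S}{-639} = \frac{0}{-639} = 0 \left(- \frac{1}{639}\right) = 0$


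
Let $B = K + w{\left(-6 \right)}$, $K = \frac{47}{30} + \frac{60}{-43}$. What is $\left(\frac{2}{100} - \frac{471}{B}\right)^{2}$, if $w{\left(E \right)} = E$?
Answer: $\frac{923370923706361}{141338402500} \approx 6533.0$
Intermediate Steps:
$K = \frac{221}{1290}$ ($K = 47 \cdot \frac{1}{30} + 60 \left(- \frac{1}{43}\right) = \frac{47}{30} - \frac{60}{43} = \frac{221}{1290} \approx 0.17132$)
$B = - \frac{7519}{1290}$ ($B = \frac{221}{1290} - 6 = - \frac{7519}{1290} \approx -5.8287$)
$\left(\frac{2}{100} - \frac{471}{B}\right)^{2} = \left(\frac{2}{100} - \frac{471}{- \frac{7519}{1290}}\right)^{2} = \left(2 \cdot \frac{1}{100} - - \frac{607590}{7519}\right)^{2} = \left(\frac{1}{50} + \frac{607590}{7519}\right)^{2} = \left(\frac{30387019}{375950}\right)^{2} = \frac{923370923706361}{141338402500}$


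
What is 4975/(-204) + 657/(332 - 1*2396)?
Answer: -866869/35088 ≈ -24.706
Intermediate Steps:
4975/(-204) + 657/(332 - 1*2396) = 4975*(-1/204) + 657/(332 - 2396) = -4975/204 + 657/(-2064) = -4975/204 + 657*(-1/2064) = -4975/204 - 219/688 = -866869/35088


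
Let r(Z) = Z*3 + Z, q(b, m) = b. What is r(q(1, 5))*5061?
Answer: 20244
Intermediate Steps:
r(Z) = 4*Z (r(Z) = 3*Z + Z = 4*Z)
r(q(1, 5))*5061 = (4*1)*5061 = 4*5061 = 20244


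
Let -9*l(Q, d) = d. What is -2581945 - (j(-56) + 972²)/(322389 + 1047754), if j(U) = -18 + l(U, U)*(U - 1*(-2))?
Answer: -3537634812565/1370143 ≈ -2.5819e+6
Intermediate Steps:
l(Q, d) = -d/9
j(U) = -18 - U*(2 + U)/9 (j(U) = -18 + (-U/9)*(U - 1*(-2)) = -18 + (-U/9)*(U + 2) = -18 + (-U/9)*(2 + U) = -18 - U*(2 + U)/9)
-2581945 - (j(-56) + 972²)/(322389 + 1047754) = -2581945 - ((-18 - 2/9*(-56) - ⅑*(-56)²) + 972²)/(322389 + 1047754) = -2581945 - ((-18 + 112/9 - ⅑*3136) + 944784)/1370143 = -2581945 - ((-18 + 112/9 - 3136/9) + 944784)/1370143 = -2581945 - (-354 + 944784)/1370143 = -2581945 - 944430/1370143 = -3537634812565/1370143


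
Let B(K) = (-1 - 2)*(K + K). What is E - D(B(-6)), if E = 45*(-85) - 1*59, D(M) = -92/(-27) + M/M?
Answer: -104987/27 ≈ -3888.4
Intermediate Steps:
B(K) = -6*K
D(M) = 119/27 (D(M) = -92*(-1/27) + 1 = 92/27 + 1 = 119/27)
E = -3884 (E = -3825 - 59 = -3884)
E - D(B(-6)) = -3884 - 1*119/27 = -3884 - 119/27 = -104987/27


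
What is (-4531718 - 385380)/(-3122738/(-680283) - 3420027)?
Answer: 3345018178734/2326583104903 ≈ 1.4377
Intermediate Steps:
(-4531718 - 385380)/(-3122738/(-680283) - 3420027) = -4917098/(-3122738*(-1/680283) - 3420027) = -4917098/(3122738/680283 - 3420027) = -4917098/(-2326583104903/680283) = -4917098*(-680283/2326583104903) = 3345018178734/2326583104903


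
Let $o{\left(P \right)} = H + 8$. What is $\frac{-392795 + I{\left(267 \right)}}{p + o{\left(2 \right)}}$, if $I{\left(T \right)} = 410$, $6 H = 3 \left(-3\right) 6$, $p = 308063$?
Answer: $- \frac{10605}{8326} \approx -1.2737$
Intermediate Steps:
$H = -9$ ($H = \frac{3 \left(-3\right) 6}{6} = \frac{\left(-9\right) 6}{6} = \frac{1}{6} \left(-54\right) = -9$)
$o{\left(P \right)} = -1$ ($o{\left(P \right)} = -9 + 8 = -1$)
$\frac{-392795 + I{\left(267 \right)}}{p + o{\left(2 \right)}} = \frac{-392795 + 410}{308063 - 1} = - \frac{392385}{308062} = \left(-392385\right) \frac{1}{308062} = - \frac{10605}{8326}$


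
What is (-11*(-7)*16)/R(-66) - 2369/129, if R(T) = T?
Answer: -4777/129 ≈ -37.031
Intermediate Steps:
(-11*(-7)*16)/R(-66) - 2369/129 = (-11*(-7)*16)/(-66) - 2369/129 = (77*16)*(-1/66) - 2369*1/129 = 1232*(-1/66) - 2369/129 = -56/3 - 2369/129 = -4777/129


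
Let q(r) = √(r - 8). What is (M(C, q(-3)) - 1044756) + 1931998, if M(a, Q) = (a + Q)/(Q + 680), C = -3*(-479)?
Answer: 410271437633/462411 - 757*I*√11/462411 ≈ 8.8724e+5 - 0.0054296*I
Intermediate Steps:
q(r) = √(-8 + r)
C = 1437
M(a, Q) = (Q + a)/(680 + Q)
(M(C, q(-3)) - 1044756) + 1931998 = ((√(-8 - 3) + 1437)/(680 + √(-8 - 3)) - 1044756) + 1931998 = ((√(-11) + 1437)/(680 + √(-11)) - 1044756) + 1931998 = ((I*√11 + 1437)/(680 + I*√11) - 1044756) + 1931998 = ((1437 + I*√11)/(680 + I*√11) - 1044756) + 1931998 = (-1044756 + (1437 + I*√11)/(680 + I*√11)) + 1931998 = 887242 + (1437 + I*√11)/(680 + I*√11)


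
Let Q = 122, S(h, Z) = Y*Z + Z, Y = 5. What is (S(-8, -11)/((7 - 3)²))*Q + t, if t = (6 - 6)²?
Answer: -2013/4 ≈ -503.25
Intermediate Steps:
S(h, Z) = 6*Z (S(h, Z) = 5*Z + Z = 6*Z)
t = 0 (t = 0² = 0)
(S(-8, -11)/((7 - 3)²))*Q + t = ((6*(-11))/((7 - 3)²))*122 + 0 = -66/(4²)*122 + 0 = -66/16*122 + 0 = -66*1/16*122 + 0 = -33/8*122 + 0 = -2013/4 + 0 = -2013/4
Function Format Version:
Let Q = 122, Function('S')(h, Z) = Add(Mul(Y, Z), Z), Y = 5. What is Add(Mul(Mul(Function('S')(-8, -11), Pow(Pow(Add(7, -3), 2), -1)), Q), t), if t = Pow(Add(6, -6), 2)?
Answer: Rational(-2013, 4) ≈ -503.25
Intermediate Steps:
Function('S')(h, Z) = Mul(6, Z) (Function('S')(h, Z) = Add(Mul(5, Z), Z) = Mul(6, Z))
t = 0 (t = Pow(0, 2) = 0)
Add(Mul(Mul(Function('S')(-8, -11), Pow(Pow(Add(7, -3), 2), -1)), Q), t) = Add(Mul(Mul(Mul(6, -11), Pow(Pow(Add(7, -3), 2), -1)), 122), 0) = Add(Mul(Mul(-66, Pow(Pow(4, 2), -1)), 122), 0) = Add(Mul(Mul(-66, Pow(16, -1)), 122), 0) = Add(Mul(Mul(-66, Rational(1, 16)), 122), 0) = Add(Mul(Rational(-33, 8), 122), 0) = Add(Rational(-2013, 4), 0) = Rational(-2013, 4)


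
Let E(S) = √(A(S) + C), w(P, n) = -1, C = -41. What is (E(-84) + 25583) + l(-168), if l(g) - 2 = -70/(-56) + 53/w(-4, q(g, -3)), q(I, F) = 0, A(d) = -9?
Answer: 102133/4 + 5*I*√2 ≈ 25533.0 + 7.0711*I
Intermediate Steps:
E(S) = 5*I*√2 (E(S) = √(-9 - 41) = √(-50) = 5*I*√2)
l(g) = -199/4 (l(g) = 2 + (-70/(-56) + 53/(-1)) = 2 + (-70*(-1/56) + 53*(-1)) = 2 + (5/4 - 53) = 2 - 207/4 = -199/4)
(E(-84) + 25583) + l(-168) = (5*I*√2 + 25583) - 199/4 = (25583 + 5*I*√2) - 199/4 = 102133/4 + 5*I*√2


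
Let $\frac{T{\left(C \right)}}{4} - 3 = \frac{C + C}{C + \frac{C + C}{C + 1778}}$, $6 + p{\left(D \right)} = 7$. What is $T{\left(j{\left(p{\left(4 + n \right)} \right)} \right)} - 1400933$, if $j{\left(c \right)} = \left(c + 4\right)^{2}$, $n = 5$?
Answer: $- \frac{2528647981}{1805} \approx -1.4009 \cdot 10^{6}$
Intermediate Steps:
$p{\left(D \right)} = 1$ ($p{\left(D \right)} = -6 + 7 = 1$)
$j{\left(c \right)} = \left(4 + c\right)^{2}$
$T{\left(C \right)} = 12 + \frac{8 C}{C + \frac{2 C}{1778 + C}}$ ($T{\left(C \right)} = 12 + 4 \frac{C + C}{C + \frac{C + C}{C + 1778}} = 12 + 4 \frac{2 C}{C + \frac{2 C}{1778 + C}} = 12 + \frac{8 C}{C + \frac{2 C}{1778 + C}}$)
$T{\left(j{\left(p{\left(4 + n \right)} \right)} \right)} - 1400933 = \frac{4 \left(8896 + 5 \left(4 + 1\right)^{2}\right)}{1780 + \left(4 + 1\right)^{2}} - 1400933 = \frac{4 \left(8896 + 5 \cdot 5^{2}\right)}{1780 + 5^{2}} - 1400933 = \frac{4 \left(8896 + 5 \cdot 25\right)}{1780 + 25} - 1400933 = \frac{4 \left(8896 + 125\right)}{1805} - 1400933 = 4 \cdot \frac{1}{1805} \cdot 9021 - 1400933 = \frac{36084}{1805} - 1400933 = - \frac{2528647981}{1805}$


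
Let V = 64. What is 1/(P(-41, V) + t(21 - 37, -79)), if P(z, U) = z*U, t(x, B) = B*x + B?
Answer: -1/1439 ≈ -0.00069493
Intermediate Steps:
t(x, B) = B + B*x
P(z, U) = U*z
1/(P(-41, V) + t(21 - 37, -79)) = 1/(64*(-41) - 79*(1 + (21 - 37))) = 1/(-2624 - 79*(1 - 16)) = 1/(-2624 - 79*(-15)) = 1/(-2624 + 1185) = 1/(-1439) = -1/1439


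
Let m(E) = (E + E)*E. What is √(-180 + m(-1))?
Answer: I*√178 ≈ 13.342*I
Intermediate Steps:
m(E) = 2*E² (m(E) = (2*E)*E = 2*E²)
√(-180 + m(-1)) = √(-180 + 2*(-1)²) = √(-180 + 2*1) = √(-180 + 2) = √(-178) = I*√178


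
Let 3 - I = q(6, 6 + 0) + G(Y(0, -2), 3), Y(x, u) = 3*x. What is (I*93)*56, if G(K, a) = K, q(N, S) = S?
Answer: -15624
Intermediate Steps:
I = -3 (I = 3 - ((6 + 0) + 3*0) = 3 - (6 + 0) = 3 - 1*6 = 3 - 6 = -3)
(I*93)*56 = -3*93*56 = -279*56 = -15624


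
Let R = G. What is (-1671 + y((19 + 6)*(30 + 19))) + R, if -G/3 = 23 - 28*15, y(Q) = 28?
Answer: -452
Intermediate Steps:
G = 1191 (G = -3*(23 - 28*15) = -3*(23 - 420) = -3*(-397) = 1191)
R = 1191
(-1671 + y((19 + 6)*(30 + 19))) + R = (-1671 + 28) + 1191 = -1643 + 1191 = -452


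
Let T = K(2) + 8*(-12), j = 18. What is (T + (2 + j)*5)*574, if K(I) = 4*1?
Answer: 4592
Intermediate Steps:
K(I) = 4
T = -92 (T = 4 + 8*(-12) = 4 - 96 = -92)
(T + (2 + j)*5)*574 = (-92 + (2 + 18)*5)*574 = (-92 + 20*5)*574 = (-92 + 100)*574 = 8*574 = 4592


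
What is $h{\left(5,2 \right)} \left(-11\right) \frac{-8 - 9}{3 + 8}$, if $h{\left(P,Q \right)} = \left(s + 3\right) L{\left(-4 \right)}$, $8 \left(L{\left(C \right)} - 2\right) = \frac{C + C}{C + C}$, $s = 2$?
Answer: $\frac{1445}{8} \approx 180.63$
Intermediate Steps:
$L{\left(C \right)} = \frac{17}{8}$ ($L{\left(C \right)} = 2 + \frac{\left(C + C\right) \frac{1}{C + C}}{8} = 2 + \frac{2 C \frac{1}{2 C}}{8} = 2 + \frac{1}{8} \cdot 1 = 2 + \frac{1}{8} = \frac{17}{8}$)
$h{\left(P,Q \right)} = \frac{85}{8}$ ($h{\left(P,Q \right)} = \left(2 + 3\right) \frac{17}{8} = 5 \cdot \frac{17}{8} = \frac{85}{8}$)
$h{\left(5,2 \right)} \left(-11\right) \frac{-8 - 9}{3 + 8} = \frac{85}{8} \left(-11\right) \frac{-8 - 9}{3 + 8} = - \frac{935 \left(- \frac{17}{11}\right)}{8} = - \frac{935 \left(\left(-17\right) \frac{1}{11}\right)}{8} = \left(- \frac{935}{8}\right) \left(- \frac{17}{11}\right) = \frac{1445}{8}$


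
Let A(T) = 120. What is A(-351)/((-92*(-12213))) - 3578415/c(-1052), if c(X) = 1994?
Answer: -335057711755/186704202 ≈ -1794.6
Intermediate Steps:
A(-351)/((-92*(-12213))) - 3578415/c(-1052) = 120/((-92*(-12213))) - 3578415/1994 = 120/1123596 - 3578415*1/1994 = 120*(1/1123596) - 3578415/1994 = 10/93633 - 3578415/1994 = -335057711755/186704202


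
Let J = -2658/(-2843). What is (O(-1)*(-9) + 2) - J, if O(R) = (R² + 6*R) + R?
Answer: 156550/2843 ≈ 55.065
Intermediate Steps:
O(R) = R² + 7*R
J = 2658/2843 (J = -2658*(-1/2843) = 2658/2843 ≈ 0.93493)
(O(-1)*(-9) + 2) - J = (-(7 - 1)*(-9) + 2) - 1*2658/2843 = (-1*6*(-9) + 2) - 2658/2843 = (-6*(-9) + 2) - 2658/2843 = (54 + 2) - 2658/2843 = 56 - 2658/2843 = 156550/2843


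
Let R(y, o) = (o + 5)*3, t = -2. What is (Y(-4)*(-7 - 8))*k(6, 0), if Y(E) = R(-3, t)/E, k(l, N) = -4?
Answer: -135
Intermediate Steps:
R(y, o) = 15 + 3*o (R(y, o) = (5 + o)*3 = 15 + 3*o)
Y(E) = 9/E (Y(E) = (15 + 3*(-2))/E = (15 - 6)/E = 9/E)
(Y(-4)*(-7 - 8))*k(6, 0) = ((9/(-4))*(-7 - 8))*(-4) = ((9*(-¼))*(-15))*(-4) = -9/4*(-15)*(-4) = (135/4)*(-4) = -135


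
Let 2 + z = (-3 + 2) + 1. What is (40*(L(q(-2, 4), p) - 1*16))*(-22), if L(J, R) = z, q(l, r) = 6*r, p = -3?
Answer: 15840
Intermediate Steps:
z = -2 (z = -2 + ((-3 + 2) + 1) = -2 + (-1 + 1) = -2 + 0 = -2)
L(J, R) = -2
(40*(L(q(-2, 4), p) - 1*16))*(-22) = (40*(-2 - 1*16))*(-22) = (40*(-2 - 16))*(-22) = (40*(-18))*(-22) = -720*(-22) = 15840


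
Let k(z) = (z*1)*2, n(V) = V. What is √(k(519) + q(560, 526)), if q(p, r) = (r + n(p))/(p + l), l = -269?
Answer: 2*√2450414/97 ≈ 32.276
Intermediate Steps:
k(z) = 2*z (k(z) = z*2 = 2*z)
q(p, r) = (p + r)/(-269 + p) (q(p, r) = (r + p)/(p - 269) = (p + r)/(-269 + p))
√(k(519) + q(560, 526)) = √(2*519 + (560 + 526)/(-269 + 560)) = √(1038 + 1086/291) = √(1038 + (1/291)*1086) = √(1038 + 362/97) = √(101048/97) = 2*√2450414/97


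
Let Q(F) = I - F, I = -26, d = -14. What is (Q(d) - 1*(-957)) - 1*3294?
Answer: -2349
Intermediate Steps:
Q(F) = -26 - F
(Q(d) - 1*(-957)) - 1*3294 = ((-26 - 1*(-14)) - 1*(-957)) - 1*3294 = ((-26 + 14) + 957) - 3294 = (-12 + 957) - 3294 = 945 - 3294 = -2349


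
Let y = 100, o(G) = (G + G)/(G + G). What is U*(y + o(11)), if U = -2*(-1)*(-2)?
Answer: -404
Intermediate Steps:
o(G) = 1 (o(G) = (2*G)/((2*G)) = (2*G)*(1/(2*G)) = 1)
U = -4 (U = 2*(-2) = -4)
U*(y + o(11)) = -4*(100 + 1) = -4*101 = -404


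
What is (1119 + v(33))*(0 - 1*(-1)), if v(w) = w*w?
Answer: 2208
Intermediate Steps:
v(w) = w²
(1119 + v(33))*(0 - 1*(-1)) = (1119 + 33²)*(0 - 1*(-1)) = (1119 + 1089)*(0 + 1) = 2208*1 = 2208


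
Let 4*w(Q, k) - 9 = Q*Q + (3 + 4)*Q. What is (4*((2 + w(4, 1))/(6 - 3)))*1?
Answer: 61/3 ≈ 20.333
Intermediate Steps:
w(Q, k) = 9/4 + Q²/4 + 7*Q/4 (w(Q, k) = 9/4 + (Q*Q + (3 + 4)*Q)/4 = 9/4 + (Q² + 7*Q)/4 = 9/4 + (Q²/4 + 7*Q/4) = 9/4 + Q²/4 + 7*Q/4)
(4*((2 + w(4, 1))/(6 - 3)))*1 = (4*((2 + (9/4 + (¼)*4² + (7/4)*4))/(6 - 3)))*1 = (4*((2 + (9/4 + (¼)*16 + 7))/3))*1 = (4*((2 + (9/4 + 4 + 7))*(⅓)))*1 = (4*((2 + 53/4)*(⅓)))*1 = (4*((61/4)*(⅓)))*1 = (4*(61/12))*1 = (61/3)*1 = 61/3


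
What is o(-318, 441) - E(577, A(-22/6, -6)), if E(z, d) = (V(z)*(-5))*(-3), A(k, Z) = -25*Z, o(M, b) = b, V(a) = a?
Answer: -8214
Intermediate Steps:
E(z, d) = 15*z (E(z, d) = (z*(-5))*(-3) = -5*z*(-3) = 15*z)
o(-318, 441) - E(577, A(-22/6, -6)) = 441 - 15*577 = 441 - 1*8655 = 441 - 8655 = -8214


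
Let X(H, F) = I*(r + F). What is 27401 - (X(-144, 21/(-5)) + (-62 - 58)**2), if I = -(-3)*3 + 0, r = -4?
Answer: 65374/5 ≈ 13075.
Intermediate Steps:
I = 9 (I = -3*(-3) + 0 = 9 + 0 = 9)
X(H, F) = -36 + 9*F (X(H, F) = 9*(-4 + F) = -36 + 9*F)
27401 - (X(-144, 21/(-5)) + (-62 - 58)**2) = 27401 - ((-36 + 9*(21/(-5))) + (-62 - 58)**2) = 27401 - ((-36 + 9*(21*(-1/5))) + (-120)**2) = 27401 - ((-36 + 9*(-21/5)) + 14400) = 27401 - ((-36 - 189/5) + 14400) = 27401 - (-369/5 + 14400) = 27401 - 1*71631/5 = 27401 - 71631/5 = 65374/5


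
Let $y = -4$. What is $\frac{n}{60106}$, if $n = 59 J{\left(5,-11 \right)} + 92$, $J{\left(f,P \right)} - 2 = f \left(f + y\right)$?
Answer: $\frac{505}{60106} \approx 0.0084018$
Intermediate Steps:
$J{\left(f,P \right)} = 2 + f \left(-4 + f\right)$ ($J{\left(f,P \right)} = 2 + f \left(f - 4\right) = 2 + f \left(-4 + f\right)$)
$n = 505$ ($n = 59 \left(2 + 5^{2} - 20\right) + 92 = 59 \left(2 + 25 - 20\right) + 92 = 59 \cdot 7 + 92 = 413 + 92 = 505$)
$\frac{n}{60106} = \frac{505}{60106}$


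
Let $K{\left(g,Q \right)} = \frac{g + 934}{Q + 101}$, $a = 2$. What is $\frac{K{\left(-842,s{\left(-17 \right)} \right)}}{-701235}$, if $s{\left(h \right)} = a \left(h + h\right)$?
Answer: $- \frac{92}{23140755} \approx -3.9757 \cdot 10^{-6}$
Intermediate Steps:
$s{\left(h \right)} = 4 h$ ($s{\left(h \right)} = 2 \left(h + h\right) = 2 \cdot 2 h = 4 h$)
$K{\left(g,Q \right)} = \frac{934 + g}{101 + Q}$
$\frac{K{\left(-842,s{\left(-17 \right)} \right)}}{-701235} = \frac{\frac{1}{101 + 4 \left(-17\right)} \left(934 - 842\right)}{-701235} = \frac{1}{101 - 68} \cdot 92 \left(- \frac{1}{701235}\right) = \frac{1}{33} \cdot 92 \left(- \frac{1}{701235}\right) = \frac{92}{33} \left(- \frac{1}{701235}\right) = - \frac{92}{23140755}$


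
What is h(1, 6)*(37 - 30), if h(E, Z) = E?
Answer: 7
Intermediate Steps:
h(1, 6)*(37 - 30) = 1*(37 - 30) = 1*7 = 7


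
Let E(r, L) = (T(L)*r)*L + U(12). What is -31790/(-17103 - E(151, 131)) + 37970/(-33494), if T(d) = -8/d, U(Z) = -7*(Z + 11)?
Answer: 116838570/131748649 ≈ 0.88683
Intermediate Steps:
U(Z) = -77 - 7*Z (U(Z) = -7*(11 + Z) = -77 - 7*Z)
E(r, L) = -161 - 8*r (E(r, L) = ((-8/L)*r)*L + (-77 - 7*12) = (-8*r/L)*L + (-77 - 84) = -8*r - 161 = -161 - 8*r)
-31790/(-17103 - E(151, 131)) + 37970/(-33494) = -31790/(-17103 - (-161 - 8*151)) + 37970/(-33494) = -31790/(-17103 - (-161 - 1208)) + 37970*(-1/33494) = -31790/(-17103 - 1*(-1369)) - 18985/16747 = -31790/(-17103 + 1369) - 18985/16747 = -31790/(-15734) - 18985/16747 = -31790*(-1/15734) - 18985/16747 = 15895/7867 - 18985/16747 = 116838570/131748649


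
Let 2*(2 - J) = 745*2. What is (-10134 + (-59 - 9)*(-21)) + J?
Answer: -9449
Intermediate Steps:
J = -743 (J = 2 - 745*2/2 = 2 - ½*1490 = 2 - 745 = -743)
(-10134 + (-59 - 9)*(-21)) + J = (-10134 + (-59 - 9)*(-21)) - 743 = (-10134 - 68*(-21)) - 743 = (-10134 + 1428) - 743 = -8706 - 743 = -9449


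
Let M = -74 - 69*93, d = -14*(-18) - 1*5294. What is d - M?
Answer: 1449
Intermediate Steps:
d = -5042 (d = 252 - 5294 = -5042)
M = -6491 (M = -74 - 6417 = -6491)
d - M = -5042 - 1*(-6491) = -5042 + 6491 = 1449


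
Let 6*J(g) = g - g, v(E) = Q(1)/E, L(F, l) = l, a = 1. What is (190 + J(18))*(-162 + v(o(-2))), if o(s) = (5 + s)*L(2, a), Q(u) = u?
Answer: -92150/3 ≈ -30717.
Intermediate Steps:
o(s) = 5 + s (o(s) = (5 + s)*1 = 5 + s)
v(E) = 1/E
J(g) = 0 (J(g) = (g - g)/6 = (⅙)*0 = 0)
(190 + J(18))*(-162 + v(o(-2))) = (190 + 0)*(-162 + 1/(5 - 2)) = 190*(-162 + 1/3) = 190*(-162 + ⅓) = 190*(-485/3) = -92150/3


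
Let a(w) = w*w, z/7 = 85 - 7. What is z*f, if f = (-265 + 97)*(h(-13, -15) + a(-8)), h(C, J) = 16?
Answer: -7338240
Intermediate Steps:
z = 546 (z = 7*(85 - 7) = 7*78 = 546)
a(w) = w²
f = -13440 (f = (-265 + 97)*(16 + (-8)²) = -168*(16 + 64) = -168*80 = -13440)
z*f = 546*(-13440) = -7338240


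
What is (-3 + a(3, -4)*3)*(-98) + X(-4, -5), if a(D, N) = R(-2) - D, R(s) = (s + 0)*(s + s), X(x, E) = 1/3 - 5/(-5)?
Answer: -3524/3 ≈ -1174.7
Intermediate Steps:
X(x, E) = 4/3 (X(x, E) = 1*(1/3) - 5*(-1/5) = 1/3 + 1 = 4/3)
R(s) = 2*s**2 (R(s) = s*(2*s) = 2*s**2)
a(D, N) = 8 - D (a(D, N) = 2*(-2)**2 - D = 2*4 - D = 8 - D)
(-3 + a(3, -4)*3)*(-98) + X(-4, -5) = (-3 + (8 - 1*3)*3)*(-98) + 4/3 = (-3 + (8 - 3)*3)*(-98) + 4/3 = (-3 + 5*3)*(-98) + 4/3 = (-3 + 15)*(-98) + 4/3 = 12*(-98) + 4/3 = -1176 + 4/3 = -3524/3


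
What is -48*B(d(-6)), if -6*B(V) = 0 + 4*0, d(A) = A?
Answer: 0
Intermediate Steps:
B(V) = 0 (B(V) = -(0 + 4*0)/6 = -(0 + 0)/6 = -1/6*0 = 0)
-48*B(d(-6)) = -48*0 = 0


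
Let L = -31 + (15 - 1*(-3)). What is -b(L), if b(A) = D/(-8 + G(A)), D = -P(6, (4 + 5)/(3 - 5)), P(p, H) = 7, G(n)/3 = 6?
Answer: 7/10 ≈ 0.70000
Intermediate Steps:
G(n) = 18 (G(n) = 3*6 = 18)
L = -13 (L = -31 + (15 + 3) = -31 + 18 = -13)
D = -7 (D = -1*7 = -7)
b(A) = -7/10 (b(A) = -7/(-8 + 18) = -7/10)
-b(L) = -1*(-7/10) = 7/10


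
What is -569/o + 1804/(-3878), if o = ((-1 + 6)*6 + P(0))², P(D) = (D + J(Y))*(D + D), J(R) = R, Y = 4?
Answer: -1915091/1745100 ≈ -1.0974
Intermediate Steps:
P(D) = 2*D*(4 + D) (P(D) = (D + 4)*(D + D) = (4 + D)*(2*D) = 2*D*(4 + D))
o = 900 (o = ((-1 + 6)*6 + 2*0*(4 + 0))² = (5*6 + 2*0*4)² = (30 + 0)² = 30² = 900)
-569/o + 1804/(-3878) = -569/900 + 1804/(-3878) = -569*1/900 + 1804*(-1/3878) = -569/900 - 902/1939 = -1915091/1745100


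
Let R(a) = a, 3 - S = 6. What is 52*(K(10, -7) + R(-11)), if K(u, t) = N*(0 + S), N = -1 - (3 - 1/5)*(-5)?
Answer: -2600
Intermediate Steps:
S = -3 (S = 3 - 1*6 = 3 - 6 = -3)
N = 13 (N = -1 - (3 - 1*1/5)*(-5) = -1 - (3 - 1/5)*(-5) = -1 - 14*(-5)/5 = -1 - 1*(-14) = -1 + 14 = 13)
K(u, t) = -39 (K(u, t) = 13*(0 - 3) = 13*(-3) = -39)
52*(K(10, -7) + R(-11)) = 52*(-39 - 11) = 52*(-50) = -2600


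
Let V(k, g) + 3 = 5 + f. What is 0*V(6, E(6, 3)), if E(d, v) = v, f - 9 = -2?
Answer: 0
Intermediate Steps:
f = 7 (f = 9 - 2 = 7)
V(k, g) = 9 (V(k, g) = -3 + (5 + 7) = -3 + 12 = 9)
0*V(6, E(6, 3)) = 0*9 = 0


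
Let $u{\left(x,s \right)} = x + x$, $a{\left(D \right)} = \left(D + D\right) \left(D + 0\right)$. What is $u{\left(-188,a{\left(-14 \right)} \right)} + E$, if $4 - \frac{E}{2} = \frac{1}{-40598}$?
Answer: $- \frac{7470031}{20299} \approx -368.0$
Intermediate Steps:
$E = \frac{162393}{20299}$ ($E = 8 - \frac{2}{-40598} = 8 - - \frac{1}{20299} = 8 + \frac{1}{20299} = \frac{162393}{20299} \approx 8.0$)
$a{\left(D \right)} = 2 D^{2}$ ($a{\left(D \right)} = 2 D D = 2 D^{2}$)
$u{\left(x,s \right)} = 2 x$
$u{\left(-188,a{\left(-14 \right)} \right)} + E = 2 \left(-188\right) + \frac{162393}{20299} = -376 + \frac{162393}{20299} = - \frac{7470031}{20299}$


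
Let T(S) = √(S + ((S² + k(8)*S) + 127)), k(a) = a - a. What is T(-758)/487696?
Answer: √573933/487696 ≈ 0.0015534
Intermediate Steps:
k(a) = 0
T(S) = √(127 + S + S²) (T(S) = √(S + ((S² + 0*S) + 127)) = √(S + ((S² + 0) + 127)) = √(S + (S² + 127)) = √(S + (127 + S²)) = √(127 + S + S²))
T(-758)/487696 = √(127 - 758 + (-758)²)/487696 = √(127 - 758 + 574564)*(1/487696) = √573933*(1/487696) = √573933/487696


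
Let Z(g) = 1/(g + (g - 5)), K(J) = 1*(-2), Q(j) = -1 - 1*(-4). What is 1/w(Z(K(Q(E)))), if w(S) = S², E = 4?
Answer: 81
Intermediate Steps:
Q(j) = 3 (Q(j) = -1 + 4 = 3)
K(J) = -2
Z(g) = 1/(-5 + 2*g) (Z(g) = 1/(g + (-5 + g)) = 1/(-5 + 2*g))
1/w(Z(K(Q(E)))) = 1/((1/(-5 + 2*(-2)))²) = 1/((1/(-5 - 4))²) = 1/((1/(-9))²) = 1/((-⅑)²) = 1/(1/81) = 81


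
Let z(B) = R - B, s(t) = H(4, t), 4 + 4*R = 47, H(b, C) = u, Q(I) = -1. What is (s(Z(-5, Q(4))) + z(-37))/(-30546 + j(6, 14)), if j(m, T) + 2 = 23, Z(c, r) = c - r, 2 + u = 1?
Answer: -17/11100 ≈ -0.0015315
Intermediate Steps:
u = -1 (u = -2 + 1 = -1)
H(b, C) = -1
R = 43/4 (R = -1 + (¼)*47 = -1 + 47/4 = 43/4 ≈ 10.750)
j(m, T) = 21 (j(m, T) = -2 + 23 = 21)
s(t) = -1
z(B) = 43/4 - B
(s(Z(-5, Q(4))) + z(-37))/(-30546 + j(6, 14)) = (-1 + (43/4 - 1*(-37)))/(-30546 + 21) = (-1 + (43/4 + 37))/(-30525) = (-1 + 191/4)*(-1/30525) = (187/4)*(-1/30525) = -17/11100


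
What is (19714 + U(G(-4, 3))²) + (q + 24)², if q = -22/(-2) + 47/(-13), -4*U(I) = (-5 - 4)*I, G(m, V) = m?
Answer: 3511819/169 ≈ 20780.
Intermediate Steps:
U(I) = 9*I/4 (U(I) = -(-5 - 4)*I/4 = -(-9)*I/4 = 9*I/4)
q = 96/13 (q = -22*(-½) + 47*(-1/13) = 11 - 47/13 = 96/13 ≈ 7.3846)
(19714 + U(G(-4, 3))²) + (q + 24)² = (19714 + ((9/4)*(-4))²) + (96/13 + 24)² = (19714 + (-9)²) + (408/13)² = (19714 + 81) + 166464/169 = 19795 + 166464/169 = 3511819/169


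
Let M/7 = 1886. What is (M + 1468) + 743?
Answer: 15413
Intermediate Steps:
M = 13202 (M = 7*1886 = 13202)
(M + 1468) + 743 = (13202 + 1468) + 743 = 14670 + 743 = 15413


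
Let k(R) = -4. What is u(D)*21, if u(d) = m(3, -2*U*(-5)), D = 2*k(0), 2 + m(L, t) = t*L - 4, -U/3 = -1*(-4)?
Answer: -7686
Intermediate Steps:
U = -12 (U = -(-3)*(-4) = -3*4 = -12)
m(L, t) = -6 + L*t (m(L, t) = -2 + (t*L - 4) = -2 + (L*t - 4) = -2 + (-4 + L*t) = -6 + L*t)
D = -8 (D = 2*(-4) = -8)
u(d) = -366 (u(d) = -6 + 3*(-2*(-12)*(-5)) = -6 + 3*(24*(-5)) = -6 + 3*(-120) = -6 - 360 = -366)
u(D)*21 = -366*21 = -7686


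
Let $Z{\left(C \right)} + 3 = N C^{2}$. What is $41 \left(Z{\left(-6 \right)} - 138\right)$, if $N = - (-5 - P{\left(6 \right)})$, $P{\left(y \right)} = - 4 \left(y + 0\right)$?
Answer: $-33825$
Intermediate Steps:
$P{\left(y \right)} = - 4 y$
$N = -19$ ($N = - (-5 - \left(-4\right) 6) = - (-5 - -24) = - (-5 + 24) = \left(-1\right) 19 = -19$)
$Z{\left(C \right)} = -3 - 19 C^{2}$
$41 \left(Z{\left(-6 \right)} - 138\right) = 41 \left(\left(-3 - 19 \left(-6\right)^{2}\right) - 138\right) = 41 \left(\left(-3 - 684\right) - 138\right) = 41 \left(-687 - 138\right) = 41 \left(-825\right) = -33825$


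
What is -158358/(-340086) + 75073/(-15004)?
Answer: -3859212141/850441724 ≈ -4.5379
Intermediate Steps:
-158358/(-340086) + 75073/(-15004) = -158358*(-1/340086) + 75073*(-1/15004) = 26393/56681 - 75073/15004 = -3859212141/850441724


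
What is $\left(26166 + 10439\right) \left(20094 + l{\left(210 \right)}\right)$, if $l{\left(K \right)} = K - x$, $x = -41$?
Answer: $744728725$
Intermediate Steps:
$l{\left(K \right)} = 41 + K$ ($l{\left(K \right)} = K - -41 = K + 41 = 41 + K$)
$\left(26166 + 10439\right) \left(20094 + l{\left(210 \right)}\right) = \left(26166 + 10439\right) \left(20094 + \left(41 + 210\right)\right) = 36605 \left(20094 + 251\right) = 36605 \cdot 20345 = 744728725$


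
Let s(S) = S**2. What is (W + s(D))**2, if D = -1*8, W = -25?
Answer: 1521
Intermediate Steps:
D = -8
(W + s(D))**2 = (-25 + (-8)**2)**2 = (-25 + 64)**2 = 39**2 = 1521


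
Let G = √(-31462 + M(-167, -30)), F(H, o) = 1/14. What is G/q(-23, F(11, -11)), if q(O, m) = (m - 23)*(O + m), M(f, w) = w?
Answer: 392*I*√7873/103041 ≈ 0.33756*I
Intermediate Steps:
F(H, o) = 1/14
G = 2*I*√7873 (G = √(-31462 - 30) = √(-31492) = 2*I*√7873 ≈ 177.46*I)
q(O, m) = (-23 + m)*(O + m)
G/q(-23, F(11, -11)) = (2*I*√7873)/((1/14)² - 23*(-23) - 23*1/14 - 23*1/14) = (2*I*√7873)/(1/196 + 529 - 23/14 - 23/14) = (2*I*√7873)/(103041/196) = (2*I*√7873)*(196/103041) = 392*I*√7873/103041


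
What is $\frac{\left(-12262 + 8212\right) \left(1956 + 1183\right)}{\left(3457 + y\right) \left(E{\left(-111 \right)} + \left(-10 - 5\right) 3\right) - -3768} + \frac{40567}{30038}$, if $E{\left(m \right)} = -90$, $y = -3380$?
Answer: $\frac{127380143203}{66353942} \approx 1919.7$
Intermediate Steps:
$\frac{\left(-12262 + 8212\right) \left(1956 + 1183\right)}{\left(3457 + y\right) \left(E{\left(-111 \right)} + \left(-10 - 5\right) 3\right) - -3768} + \frac{40567}{30038} = \frac{\left(-12262 + 8212\right) \left(1956 + 1183\right)}{\left(3457 - 3380\right) \left(-90 + \left(-10 - 5\right) 3\right) - -3768} + \frac{40567}{30038} = \frac{\left(-4050\right) 3139}{77 \left(-90 - 45\right) + 3768} + 40567 \cdot \frac{1}{30038} = - \frac{12712950}{77 \left(-90 - 45\right) + 3768} + \frac{40567}{30038} = - \frac{12712950}{77 \left(-135\right) + 3768} + \frac{40567}{30038} = - \frac{12712950}{-10395 + 3768} + \frac{40567}{30038} = - \frac{12712950}{-6627} + \frac{40567}{30038} = \left(-12712950\right) \left(- \frac{1}{6627}\right) + \frac{40567}{30038} = \frac{4237650}{2209} + \frac{40567}{30038} = \frac{127380143203}{66353942}$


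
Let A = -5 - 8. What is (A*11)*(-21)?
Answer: 3003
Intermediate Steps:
A = -13
(A*11)*(-21) = -13*11*(-21) = -143*(-21) = 3003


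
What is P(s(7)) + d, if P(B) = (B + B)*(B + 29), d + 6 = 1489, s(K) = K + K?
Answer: 2687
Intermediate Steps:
s(K) = 2*K
d = 1483 (d = -6 + 1489 = 1483)
P(B) = 2*B*(29 + B) (P(B) = (2*B)*(29 + B) = 2*B*(29 + B))
P(s(7)) + d = 2*(2*7)*(29 + 2*7) + 1483 = 2*14*(29 + 14) + 1483 = 2*14*43 + 1483 = 1204 + 1483 = 2687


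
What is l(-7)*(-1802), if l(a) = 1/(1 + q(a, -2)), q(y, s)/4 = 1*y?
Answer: 1802/27 ≈ 66.741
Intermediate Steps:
q(y, s) = 4*y (q(y, s) = 4*(1*y) = 4*y)
l(a) = 1/(1 + 4*a)
l(-7)*(-1802) = -1802/(1 + 4*(-7)) = -1802/(1 - 28) = -1802/(-27) = -1/27*(-1802) = 1802/27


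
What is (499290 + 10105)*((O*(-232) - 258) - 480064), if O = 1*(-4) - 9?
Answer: -243137289870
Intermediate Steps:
O = -13 (O = -4 - 9 = -13)
(499290 + 10105)*((O*(-232) - 258) - 480064) = (499290 + 10105)*((-13*(-232) - 258) - 480064) = 509395*((3016 - 258) - 480064) = 509395*(2758 - 480064) = 509395*(-477306) = -243137289870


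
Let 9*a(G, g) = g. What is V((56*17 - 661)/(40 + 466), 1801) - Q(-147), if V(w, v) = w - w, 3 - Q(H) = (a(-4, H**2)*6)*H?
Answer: -2117685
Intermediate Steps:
a(G, g) = g/9
Q(H) = 3 - 2*H**3/3 (Q(H) = 3 - (H**2/9)*6*H = 3 - 2*H**2/3*H = 3 - 2*H**3/3)
V(w, v) = 0
V((56*17 - 661)/(40 + 466), 1801) - Q(-147) = 0 - (3 - 2/3*(-147)**3) = 0 - (3 - 2/3*(-3176523)) = 0 - (3 + 2117682) = 0 - 1*2117685 = 0 - 2117685 = -2117685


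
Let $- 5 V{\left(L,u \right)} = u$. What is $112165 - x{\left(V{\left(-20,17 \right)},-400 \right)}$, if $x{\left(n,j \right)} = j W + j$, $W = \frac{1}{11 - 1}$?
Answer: $112605$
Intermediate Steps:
$W = \frac{1}{10} \approx 0.1$
$V{\left(L,u \right)} = - \frac{u}{5}$
$x{\left(n,j \right)} = \frac{11 j}{10}$ ($x{\left(n,j \right)} = j \frac{1}{10} + j = \frac{j}{10} + j = \frac{11 j}{10}$)
$112165 - x{\left(V{\left(-20,17 \right)},-400 \right)} = 112165 - \frac{11}{10} \left(-400\right) = 112165 - -440 = 112165 + 440 = 112605$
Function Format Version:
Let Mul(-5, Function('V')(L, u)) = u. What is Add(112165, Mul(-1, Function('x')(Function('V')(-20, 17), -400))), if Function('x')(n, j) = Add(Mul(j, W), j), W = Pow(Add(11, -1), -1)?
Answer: 112605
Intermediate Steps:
W = Rational(1, 10) (W = Pow(10, -1) = Rational(1, 10) ≈ 0.10000)
Function('V')(L, u) = Mul(Rational(-1, 5), u)
Function('x')(n, j) = Mul(Rational(11, 10), j) (Function('x')(n, j) = Add(Mul(j, Rational(1, 10)), j) = Add(Mul(Rational(1, 10), j), j) = Mul(Rational(11, 10), j))
Add(112165, Mul(-1, Function('x')(Function('V')(-20, 17), -400))) = Add(112165, Mul(-1, Mul(Rational(11, 10), -400))) = Add(112165, Mul(-1, -440)) = Add(112165, 440) = 112605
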